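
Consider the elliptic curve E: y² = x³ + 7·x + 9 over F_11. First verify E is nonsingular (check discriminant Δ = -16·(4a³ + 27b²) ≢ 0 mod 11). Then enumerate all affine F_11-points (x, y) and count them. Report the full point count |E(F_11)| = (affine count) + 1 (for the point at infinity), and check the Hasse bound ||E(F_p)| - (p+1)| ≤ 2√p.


Affine points = {(0, 3), (0, 8), (2, 3), (2, 8), (5, 2), (5, 9), (6, 5), (6, 6), (7, 4), (7, 7), (8, 4), (8, 7), (9, 3), (9, 8), (10, 1), (10, 10)}; affine count = 16; |E(F_11)| = 17.

Discriminant check: Δ ∝ 4a³ + 27b² = 4·7³ + 27·9² = 4·343 + 27·81 ≡ 6 (mod 11). Nonzero ⇒ E is nonsingular.
For each x ∈ F_11, compute rhs = x³ + 7·x + 9 mod 11, then count y ∈ F_11 with y² ≡ rhs.
  x = 0: rhs = 9, matching y values: 3, 8 (2 points).
  x = 1: rhs = 6, matching y values: none (0 points).
  x = 2: rhs = 9, matching y values: 3, 8 (2 points).
  x = 3: rhs = 2, matching y values: none (0 points).
  x = 4: rhs = 2, matching y values: none (0 points).
  x = 5: rhs = 4, matching y values: 2, 9 (2 points).
  x = 6: rhs = 3, matching y values: 5, 6 (2 points).
  x = 7: rhs = 5, matching y values: 4, 7 (2 points).
  x = 8: rhs = 5, matching y values: 4, 7 (2 points).
  x = 9: rhs = 9, matching y values: 3, 8 (2 points).
  x = 10: rhs = 1, matching y values: 1, 10 (2 points).
Total affine count: 16.
Full point count |E(F_11)| = 16 + 1 = 17.
Hasse bound: |17 − (11+1)| = |5| = 5 ≤ 2√11 ≈ 6.6332 ✓.


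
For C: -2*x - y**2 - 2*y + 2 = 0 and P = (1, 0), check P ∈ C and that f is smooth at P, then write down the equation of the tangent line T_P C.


Tangent line at P: -2*x - 2*y + 2 = 0.

Step 1: f(1, 0) = 0, so P lies on C.
Step 2: partial derivatives
  f_x(x, y) = -2, f_y(x, y) = -2*y - 2.
  f_x(P) = -2, f_y(P) = -2 (gradient nonzero, so P is smooth).
Step 3: tangent line at P: -2·(x − 1) + -2·(y − 0) = 0.
Expanding: -2*x - 2*y + 2 = 0.


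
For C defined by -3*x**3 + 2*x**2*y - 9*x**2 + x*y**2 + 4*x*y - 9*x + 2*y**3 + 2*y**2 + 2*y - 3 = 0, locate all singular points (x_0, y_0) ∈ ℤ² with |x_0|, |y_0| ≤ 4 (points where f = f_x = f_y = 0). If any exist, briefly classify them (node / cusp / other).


Singular points: {(-1, 0)}; classification: cusp.

Compute partial derivatives:
  f_x = -9*x**2 + 4*x*y - 18*x + y**2 + 4*y - 9.
  f_y = 2*x**2 + 2*x*y + 4*x + 6*y**2 + 4*y + 2.
Scan x_0 ∈ {−4, ..., 4}. For each x_0, f_y(x_0, y) is a polynomial in y; find its integer roots y ∈ {−4, ..., 4}, then test f_x and f at those candidates.
  x = -4: f_y(-4, y) = 6*y**2 - 4*y + 18; no integer root y with |y| ≤ 4.
  x = -3: f_y(-3, y) = 6*y**2 - 2*y + 8; no integer root y with |y| ≤ 4.
  x = -2: f_y(-2, y) = 6*y**2 + 2; no integer root y with |y| ≤ 4.
  x = -1: f_y(-1, y) = 6*y**2 + 2*y; vanishes at y ∈ {0}. (-1, 0): f_x = 0, f = 0 — SINGULAR.
  x = 0: f_y(0, y) = 6*y**2 + 4*y + 2; no integer root y with |y| ≤ 4.
  x = 1: f_y(1, y) = 6*y**2 + 6*y + 8; no integer root y with |y| ≤ 4.
  x = 2: f_y(2, y) = 6*y**2 + 8*y + 18; no integer root y with |y| ≤ 4.
  x = 3: f_y(3, y) = 6*y**2 + 10*y + 32; no integer root y with |y| ≤ 4.
  x = 4: f_y(4, y) = 6*y**2 + 12*y + 50; no integer root y with |y| ≤ 4.
Only singular point on the grid: (-1, 0).
Classify: substitute x = -1 + u, y = 0 + v and expand: f = -3*u**3 + 2*u**2*v + u*v**2 + 2*v**3 + v**2.
No constant or linear terms (consistent with a singular point). Quadratic part: v**2. Cubic part: -3*u**3 + 2*u**2*v + u*v**2 + 2*v**3.
The quadratic part v**2 is a perfect square, so there is a single (double) tangent line v = 0, i.e. y = 0. Restricting the cubic part to that line (v = 0) leaves -3*u**3 ≠ 0, so f is not divisible by v and the branch is v² ≈ 3*u**3 to lowest order — this is a cusp.
Classification: cusp.


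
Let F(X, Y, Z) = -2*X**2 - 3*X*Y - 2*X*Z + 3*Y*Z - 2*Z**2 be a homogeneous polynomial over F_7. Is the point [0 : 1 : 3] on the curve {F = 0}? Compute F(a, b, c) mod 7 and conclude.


F(0,1,3) ≡ 5 (mod 7); P is NOT on the curve.

Evaluate F(0, 1, 3) term-by-term (mod 7).
  -2*X**2 ↦ -2·0·1·1 = 0
  -3*X*Y ↦ -3·0·1·1 = 0
  -2*X*Z ↦ -2·0·1·3 = 0
  3*Y*Z ↦ 3·1·1·3 = 9
  -2*Z**2 ↦ -2·1·1·9 = -18
Sum: F(0, 1, 3) = (0) + (0) + (0) + (9) + (-18) = -9.
Reducing mod 7: -9 ≡ 5 (mod 7).
Since F(a, b, c) ≡ 5 ≠ 0 (mod 7), P does NOT lie on the curve.


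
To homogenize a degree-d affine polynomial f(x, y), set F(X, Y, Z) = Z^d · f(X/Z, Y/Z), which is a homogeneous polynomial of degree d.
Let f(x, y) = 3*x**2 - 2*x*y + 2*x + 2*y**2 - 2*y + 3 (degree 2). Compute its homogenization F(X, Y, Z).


F(X, Y, Z) = 3*X**2 - 2*X*Y + 2*X*Z + 2*Y**2 - 2*Y*Z + 3*Z**2

deg(f) = 2.
Substitute x = X/Z, y = Y/Z into f, then multiply by Z^2.
  monomial 3·x^2·y^0 ↦ 3·X^2·Y^0·Z^0.
  monomial -2·x^1·y^1 ↦ -2·X^1·Y^1·Z^0.
  monomial 2·x^1·y^0 ↦ 2·X^1·Y^0·Z^1.
  monomial 2·x^0·y^2 ↦ 2·X^0·Y^2·Z^0.
  monomial -2·x^0·y^1 ↦ -2·X^0·Y^1·Z^1.
  monomial 3·x^0·y^0 ↦ 3·X^0·Y^0·Z^2.
Collecting: F(X, Y, Z) = 3*X**2 - 2*X*Y + 2*X*Z + 2*Y**2 - 2*Y*Z + 3*Z**2.


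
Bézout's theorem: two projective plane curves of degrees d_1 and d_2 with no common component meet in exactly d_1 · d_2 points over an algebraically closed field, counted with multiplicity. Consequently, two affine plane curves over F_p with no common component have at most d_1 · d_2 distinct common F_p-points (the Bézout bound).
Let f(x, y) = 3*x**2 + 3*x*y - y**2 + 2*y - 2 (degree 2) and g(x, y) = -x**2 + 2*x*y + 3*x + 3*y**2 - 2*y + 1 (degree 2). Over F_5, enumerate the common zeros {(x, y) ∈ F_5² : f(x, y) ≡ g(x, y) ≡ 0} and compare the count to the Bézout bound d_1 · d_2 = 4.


Common zeros: ∅; count = 0; Bézout bound = 4.

deg(f) = 2, deg(g) = 2, so Bézout bound = 4.
Scan x ∈ F_5. For each x, list the y ∈ F_5 with f(x, y) ≡ 0 and those with g(x, y) ≡ 0 (mod 5); the common zeros in that column are the intersection.
  x = 0: f ≡ 0 at y ∈ {3, 4}; g ≡ 0 at y ∈ ∅; common: ∅.
  x = 1: f ≡ 0 at y ∈ {1, 4}; g ≡ 0 at y ∈ {2, 3}; common: ∅.
  x = 2: f ≡ 0 at y ∈ {0, 3}; g ≡ 0 at y ∈ ∅; common: ∅.
  x = 3: f ≡ 0 at y ∈ {0, 1}; g ≡ 0 at y ∈ {3, 4}; common: ∅.
  x = 4: f ≡ 0 at y ∈ {2}; g ≡ 0 at y ∈ ∅; common: ∅.
Collecting: common zeros = ∅, so the count is 0.
Comparison with the Bézout bound: 0 ≤ 4 = deg(f)·deg(g), as expected for curves with no common component (the affine F_5-count falls short of the bound because intersections may lie at infinity, over extension fields, or carry multiplicity).


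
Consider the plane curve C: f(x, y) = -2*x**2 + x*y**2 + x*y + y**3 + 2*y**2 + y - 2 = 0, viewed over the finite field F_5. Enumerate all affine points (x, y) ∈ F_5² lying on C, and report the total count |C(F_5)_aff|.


Affine F_5-points: {(1, 2), (2, 0), (2, 2), (2, 4), (3, 0), (3, 1), (3, 4)}; count = 7.

For each of the 25 pairs (x, y) ∈ F_5², evaluate f(x, y) mod 5. Record the zeros.
  x = 0: [0↦3, 1↦2, 2↦1, 3↦1, 4↦3]  zeros at y ∈ ∅
  x = 1: [0↦1, 1↦2, 2↦0, 3↦1, 4↦1]  zeros at y ∈ {2}
  x = 2: [0↦0, 1↦3, 2↦0, 3↦2, 4↦0]  zeros at y ∈ {0, 2, 4}
  x = 3: [0↦0, 1↦0, 2↦1, 3↦4, 4↦0]  zeros at y ∈ {0, 1, 4}
  x = 4: [0↦1, 1↦3, 2↦3, 3↦2, 4↦1]  zeros at y ∈ ∅
Collecting zeros: affine points = {(1, 2), (2, 0), (2, 2), (2, 4), (3, 0), (3, 1), (3, 4)}.
Total count |C(F_5)_aff| = 7.


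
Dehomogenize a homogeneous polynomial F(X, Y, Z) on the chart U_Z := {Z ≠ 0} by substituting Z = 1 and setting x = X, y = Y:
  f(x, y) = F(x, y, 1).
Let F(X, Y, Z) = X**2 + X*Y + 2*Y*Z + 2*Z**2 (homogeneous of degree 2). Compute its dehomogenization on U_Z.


f(x, y) = x**2 + x*y + 2*y + 2

On U_Z we set Z = 1. Each monomial c·X^i·Y^j·Z^k in F becomes c·x^i·y^j·1^k = c·x^i·y^j.
Substituting Z = 1: F(X, Y, 1) = x**2 + x*y + 2*y + 2.
Note: deg(f) ≤ deg(F) = 2; strict inequality happens when F is divisible by Z (lost terms).


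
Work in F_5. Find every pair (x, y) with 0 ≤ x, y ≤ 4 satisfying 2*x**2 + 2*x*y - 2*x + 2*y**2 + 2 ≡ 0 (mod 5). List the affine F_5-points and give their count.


Affine F_5-points: {(0, 2), (0, 3), (3, 3), (3, 4), (4, 2), (4, 4)}; count = 6.

For each of the 25 pairs (x, y) ∈ F_5², evaluate f(x, y) mod 5. Record the zeros.
  x = 0: [0↦2, 1↦4, 2↦0, 3↦0, 4↦4]  zeros at y ∈ {2, 3}
  x = 1: [0↦2, 1↦1, 2↦4, 3↦1, 4↦2]  zeros at y ∈ ∅
  x = 2: [0↦1, 1↦2, 2↦2, 3↦1, 4↦4]  zeros at y ∈ ∅
  x = 3: [0↦4, 1↦2, 2↦4, 3↦0, 4↦0]  zeros at y ∈ {3, 4}
  x = 4: [0↦1, 1↦1, 2↦0, 3↦3, 4↦0]  zeros at y ∈ {2, 4}
Collecting zeros: affine points = {(0, 2), (0, 3), (3, 3), (3, 4), (4, 2), (4, 4)}.
Total count |C(F_5)_aff| = 6.


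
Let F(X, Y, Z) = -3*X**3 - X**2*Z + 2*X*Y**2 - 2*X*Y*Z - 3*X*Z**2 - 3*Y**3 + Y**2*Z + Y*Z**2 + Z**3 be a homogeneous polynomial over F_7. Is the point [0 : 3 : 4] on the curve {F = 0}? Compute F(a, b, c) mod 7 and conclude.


F(0,3,4) ≡ 4 (mod 7); P is NOT on the curve.

Evaluate F(0, 3, 4) term-by-term (mod 7).
  -3*X**3 ↦ -3·0·1·1 = 0
  -X**2*Z ↦ -1·0·1·4 = 0
  2*X*Y**2 ↦ 2·0·9·1 = 0
  -2*X*Y*Z ↦ -2·0·3·4 = 0
  -3*X*Z**2 ↦ -3·0·1·16 = 0
  -3*Y**3 ↦ -3·1·27·1 = -81
  Y**2*Z ↦ 1·1·9·4 = 36
  Y*Z**2 ↦ 1·1·3·16 = 48
  Z**3 ↦ 1·1·1·64 = 64
Sum: F(0, 3, 4) = (0) + (0) + (0) + (0) + (0) + (-81) + (36) + (48) + (64) = 67.
Reducing mod 7: 67 ≡ 4 (mod 7).
Since F(a, b, c) ≡ 4 ≠ 0 (mod 7), P does NOT lie on the curve.


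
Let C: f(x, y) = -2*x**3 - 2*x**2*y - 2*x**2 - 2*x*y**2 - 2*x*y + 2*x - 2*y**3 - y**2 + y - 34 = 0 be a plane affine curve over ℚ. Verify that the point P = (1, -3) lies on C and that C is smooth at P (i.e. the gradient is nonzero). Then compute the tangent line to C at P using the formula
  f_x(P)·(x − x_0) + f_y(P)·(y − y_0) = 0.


Tangent line at P: -8*x - 39*y - 109 = 0.

Step 1: f(1, -3) = 0, so P lies on C.
Step 2: partial derivatives
  f_x(x, y) = -6*x**2 - 4*x*y - 4*x - 2*y**2 - 2*y + 2, f_y(x, y) = -2*x**2 - 4*x*y - 2*x - 6*y**2 - 2*y + 1.
  f_x(P) = -8, f_y(P) = -39 (gradient nonzero, so P is smooth).
Step 3: tangent line at P: -8·(x − 1) + -39·(y − -3) = 0.
Expanding: -8*x - 39*y - 109 = 0.


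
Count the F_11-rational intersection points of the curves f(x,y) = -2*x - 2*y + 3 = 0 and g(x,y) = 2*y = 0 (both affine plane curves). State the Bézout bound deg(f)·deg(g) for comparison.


Common zeros: {(7, 0)}; count = 1; Bézout bound = 1.

deg(f) = 1, deg(g) = 1, so Bézout bound = 1.
Scan x ∈ F_11. For each x, list the y ∈ F_11 with f(x, y) ≡ 0 and those with g(x, y) ≡ 0 (mod 11); the common zeros in that column are the intersection.
  x = 0: f ≡ 0 at y ∈ {7}; g ≡ 0 at y ∈ {0}; common: ∅.
  x = 1: f ≡ 0 at y ∈ {6}; g ≡ 0 at y ∈ {0}; common: ∅.
  x = 2: f ≡ 0 at y ∈ {5}; g ≡ 0 at y ∈ {0}; common: ∅.
  x = 3: f ≡ 0 at y ∈ {4}; g ≡ 0 at y ∈ {0}; common: ∅.
  x = 4: f ≡ 0 at y ∈ {3}; g ≡ 0 at y ∈ {0}; common: ∅.
  x = 5: f ≡ 0 at y ∈ {2}; g ≡ 0 at y ∈ {0}; common: ∅.
  x = 6: f ≡ 0 at y ∈ {1}; g ≡ 0 at y ∈ {0}; common: ∅.
  x = 7: f ≡ 0 at y ∈ {0}; g ≡ 0 at y ∈ {0}; common: {0}.
  x = 8: f ≡ 0 at y ∈ {10}; g ≡ 0 at y ∈ {0}; common: ∅.
  x = 9: f ≡ 0 at y ∈ {9}; g ≡ 0 at y ∈ {0}; common: ∅.
  x = 10: f ≡ 0 at y ∈ {8}; g ≡ 0 at y ∈ {0}; common: ∅.
Collecting: common zeros = {(7, 0)}, so the count is 1.
Comparison with the Bézout bound: 1 ≤ 1 = deg(f)·deg(g), as expected for curves with no common component (the bound is attained).


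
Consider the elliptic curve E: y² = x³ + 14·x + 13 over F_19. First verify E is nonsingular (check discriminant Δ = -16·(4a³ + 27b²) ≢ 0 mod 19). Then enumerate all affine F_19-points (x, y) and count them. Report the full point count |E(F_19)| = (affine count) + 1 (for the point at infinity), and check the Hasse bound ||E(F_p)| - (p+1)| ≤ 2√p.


Affine points = {(1, 3), (1, 16), (2, 7), (2, 12), (3, 5), (3, 14), (4, 0), (6, 3), (6, 16), (7, 6), (7, 13), (11, 4), (11, 15), (12, 3), (12, 16), (13, 6), (13, 13), (15, 8), (15, 11), (16, 1), (16, 18), (18, 6), (18, 13)}; affine count = 23; |E(F_19)| = 24.

Discriminant check: Δ ∝ 4a³ + 27b² = 4·14³ + 27·13² = 4·2744 + 27·169 ≡ 16 (mod 19). Nonzero ⇒ E is nonsingular.
For each x ∈ F_19, compute rhs = x³ + 14·x + 13 mod 19, then count y ∈ F_19 with y² ≡ rhs.
  x = 0: rhs = 13, matching y values: none (0 points).
  x = 1: rhs = 9, matching y values: 3, 16 (2 points).
  x = 2: rhs = 11, matching y values: 7, 12 (2 points).
  x = 3: rhs = 6, matching y values: 5, 14 (2 points).
  x = 4: rhs = 0, matching y values: 0 (1 points).
  x = 5: rhs = 18, matching y values: none (0 points).
  x = 6: rhs = 9, matching y values: 3, 16 (2 points).
  x = 7: rhs = 17, matching y values: 6, 13 (2 points).
  x = 8: rhs = 10, matching y values: none (0 points).
  x = 9: rhs = 13, matching y values: none (0 points).
  x = 10: rhs = 13, matching y values: none (0 points).
  x = 11: rhs = 16, matching y values: 4, 15 (2 points).
  x = 12: rhs = 9, matching y values: 3, 16 (2 points).
  x = 13: rhs = 17, matching y values: 6, 13 (2 points).
  x = 14: rhs = 8, matching y values: none (0 points).
  x = 15: rhs = 7, matching y values: 8, 11 (2 points).
  x = 16: rhs = 1, matching y values: 1, 18 (2 points).
  x = 17: rhs = 15, matching y values: none (0 points).
  x = 18: rhs = 17, matching y values: 6, 13 (2 points).
Total affine count: 23.
Full point count |E(F_19)| = 23 + 1 = 24.
Hasse bound: |24 − (19+1)| = |4| = 4 ≤ 2√19 ≈ 8.7178 ✓.


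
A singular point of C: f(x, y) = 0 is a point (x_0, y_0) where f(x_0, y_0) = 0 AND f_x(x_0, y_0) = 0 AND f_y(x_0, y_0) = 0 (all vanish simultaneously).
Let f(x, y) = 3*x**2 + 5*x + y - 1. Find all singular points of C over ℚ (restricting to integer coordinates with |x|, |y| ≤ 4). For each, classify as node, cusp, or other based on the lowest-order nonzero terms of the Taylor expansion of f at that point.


No singular points in the scanned grid; C is smooth there.

Compute partial derivatives:
  f_x = 6*x + 5.
  f_y = 1.
f_y = 1 is a nonzero constant, so f_y never vanishes: no point (x, y) can satisfy f = f_x = f_y = 0. In particular no (x, y) ∈ {−4, ..., 4}² is singular; the curve is smooth.


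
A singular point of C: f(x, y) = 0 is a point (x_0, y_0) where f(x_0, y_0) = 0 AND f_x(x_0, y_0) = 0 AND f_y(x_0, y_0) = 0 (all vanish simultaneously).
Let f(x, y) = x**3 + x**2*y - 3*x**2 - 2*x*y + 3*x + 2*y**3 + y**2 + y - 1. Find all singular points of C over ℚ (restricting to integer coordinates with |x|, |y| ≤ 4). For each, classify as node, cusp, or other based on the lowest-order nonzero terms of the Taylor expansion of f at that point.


Singular points: {(1, 0)}; classification: cusp.

Compute partial derivatives:
  f_x = 3*x**2 + 2*x*y - 6*x - 2*y + 3.
  f_y = x**2 - 2*x + 6*y**2 + 2*y + 1.
Scan x_0 ∈ {−4, ..., 4}. For each x_0, f_y(x_0, y) is a polynomial in y; find its integer roots y ∈ {−4, ..., 4}, then test f_x and f at those candidates.
  x = -4: f_y(-4, y) = 6*y**2 + 2*y + 25; no integer root y with |y| ≤ 4.
  x = -3: f_y(-3, y) = 6*y**2 + 2*y + 16; no integer root y with |y| ≤ 4.
  x = -2: f_y(-2, y) = 6*y**2 + 2*y + 9; no integer root y with |y| ≤ 4.
  x = -1: f_y(-1, y) = 6*y**2 + 2*y + 4; no integer root y with |y| ≤ 4.
  x = 0: f_y(0, y) = 6*y**2 + 2*y + 1; no integer root y with |y| ≤ 4.
  x = 1: f_y(1, y) = 6*y**2 + 2*y; vanishes at y ∈ {0}. (1, 0): f_x = 0, f = 0 — SINGULAR.
  x = 2: f_y(2, y) = 6*y**2 + 2*y + 1; no integer root y with |y| ≤ 4.
  x = 3: f_y(3, y) = 6*y**2 + 2*y + 4; no integer root y with |y| ≤ 4.
  x = 4: f_y(4, y) = 6*y**2 + 2*y + 9; no integer root y with |y| ≤ 4.
Only singular point on the grid: (1, 0).
Classify: substitute x = 1 + u, y = 0 + v and expand: f = u**3 + u**2*v + 2*v**3 + v**2.
No constant or linear terms (consistent with a singular point). Quadratic part: v**2. Cubic part: u**3 + u**2*v + 2*v**3.
The quadratic part v**2 is a perfect square, so there is a single (double) tangent line v = 0, i.e. y = 0. Restricting the cubic part to that line (v = 0) leaves u**3 ≠ 0, so f is not divisible by v and the branch is v² ≈ -u**3 to lowest order — this is a cusp.
Classification: cusp.


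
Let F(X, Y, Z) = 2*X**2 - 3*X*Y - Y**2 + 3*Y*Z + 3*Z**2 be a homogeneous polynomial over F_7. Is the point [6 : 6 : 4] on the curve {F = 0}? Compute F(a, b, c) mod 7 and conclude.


F(6,6,4) ≡ 6 (mod 7); P is NOT on the curve.

Evaluate F(6, 6, 4) term-by-term (mod 7).
  2*X**2 ↦ 2·36·1·1 = 72
  -3*X*Y ↦ -3·6·6·1 = -108
  -Y**2 ↦ -1·1·36·1 = -36
  3*Y*Z ↦ 3·1·6·4 = 72
  3*Z**2 ↦ 3·1·1·16 = 48
Sum: F(6, 6, 4) = (72) + (-108) + (-36) + (72) + (48) = 48.
Reducing mod 7: 48 ≡ 6 (mod 7).
Since F(a, b, c) ≡ 6 ≠ 0 (mod 7), P does NOT lie on the curve.


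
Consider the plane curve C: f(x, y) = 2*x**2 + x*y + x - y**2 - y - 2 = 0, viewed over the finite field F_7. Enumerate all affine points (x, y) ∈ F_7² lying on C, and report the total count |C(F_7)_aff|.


Affine F_7-points: {(0, 3), (1, 1), (1, 6), (5, 1), (5, 3), (6, 6)}; count = 6.

For each of the 49 pairs (x, y) ∈ F_7², evaluate f(x, y) mod 7. Record the zeros.
  x = 0: [0↦5, 1↦3, 2↦6, 3↦0, 4↦6, 5↦3, 6↦5]  zeros at y ∈ {3}
  x = 1: [0↦1, 1↦0, 2↦4, 3↦6, 4↦6, 5↦4, 6↦0]  zeros at y ∈ {1, 6}
  x = 2: [0↦1, 1↦1, 2↦6, 3↦2, 4↦3, 5↦2, 6↦6]  zeros at y ∈ ∅
  x = 3: [0↦5, 1↦6, 2↦5, 3↦2, 4↦4, 5↦4, 6↦2]  zeros at y ∈ ∅
  x = 4: [0↦6, 1↦1, 2↦1, 3↦6, 4↦2, 5↦3, 6↦2]  zeros at y ∈ ∅
  x = 5: [0↦4, 1↦0, 2↦1, 3↦0, 4↦4, 5↦6, 6↦6]  zeros at y ∈ {1, 3}
  x = 6: [0↦6, 1↦3, 2↦5, 3↦5, 4↦3, 5↦6, 6↦0]  zeros at y ∈ {6}
Collecting zeros: affine points = {(0, 3), (1, 1), (1, 6), (5, 1), (5, 3), (6, 6)}.
Total count |C(F_7)_aff| = 6.


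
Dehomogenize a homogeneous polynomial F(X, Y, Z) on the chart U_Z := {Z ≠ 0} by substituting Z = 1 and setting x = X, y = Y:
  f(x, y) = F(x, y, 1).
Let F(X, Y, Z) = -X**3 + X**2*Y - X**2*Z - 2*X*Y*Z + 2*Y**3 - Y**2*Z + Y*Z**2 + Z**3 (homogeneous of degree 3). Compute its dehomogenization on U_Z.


f(x, y) = -x**3 + x**2*y - x**2 - 2*x*y + 2*y**3 - y**2 + y + 1

On U_Z we set Z = 1. Each monomial c·X^i·Y^j·Z^k in F becomes c·x^i·y^j·1^k = c·x^i·y^j.
Substituting Z = 1: F(X, Y, 1) = -x**3 + x**2*y - x**2 - 2*x*y + 2*y**3 - y**2 + y + 1.
Note: deg(f) ≤ deg(F) = 3; strict inequality happens when F is divisible by Z (lost terms).


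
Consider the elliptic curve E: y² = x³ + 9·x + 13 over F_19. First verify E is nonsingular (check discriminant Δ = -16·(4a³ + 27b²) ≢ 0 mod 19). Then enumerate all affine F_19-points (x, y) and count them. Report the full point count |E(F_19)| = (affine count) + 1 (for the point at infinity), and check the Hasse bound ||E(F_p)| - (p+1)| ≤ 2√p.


Affine points = {(1, 2), (1, 17), (2, 1), (2, 18), (6, 6), (6, 13), (7, 1), (7, 18), (9, 5), (9, 14), (10, 1), (10, 18), (12, 5), (12, 14), (13, 3), (13, 16), (16, 4), (16, 15), (17, 5), (17, 14)}; affine count = 20; |E(F_19)| = 21.

Discriminant check: Δ ∝ 4a³ + 27b² = 4·9³ + 27·13² = 4·729 + 27·169 ≡ 12 (mod 19). Nonzero ⇒ E is nonsingular.
For each x ∈ F_19, compute rhs = x³ + 9·x + 13 mod 19, then count y ∈ F_19 with y² ≡ rhs.
  x = 0: rhs = 13, matching y values: none (0 points).
  x = 1: rhs = 4, matching y values: 2, 17 (2 points).
  x = 2: rhs = 1, matching y values: 1, 18 (2 points).
  x = 3: rhs = 10, matching y values: none (0 points).
  x = 4: rhs = 18, matching y values: none (0 points).
  x = 5: rhs = 12, matching y values: none (0 points).
  x = 6: rhs = 17, matching y values: 6, 13 (2 points).
  x = 7: rhs = 1, matching y values: 1, 18 (2 points).
  x = 8: rhs = 8, matching y values: none (0 points).
  x = 9: rhs = 6, matching y values: 5, 14 (2 points).
  x = 10: rhs = 1, matching y values: 1, 18 (2 points).
  x = 11: rhs = 18, matching y values: none (0 points).
  x = 12: rhs = 6, matching y values: 5, 14 (2 points).
  x = 13: rhs = 9, matching y values: 3, 16 (2 points).
  x = 14: rhs = 14, matching y values: none (0 points).
  x = 15: rhs = 8, matching y values: none (0 points).
  x = 16: rhs = 16, matching y values: 4, 15 (2 points).
  x = 17: rhs = 6, matching y values: 5, 14 (2 points).
  x = 18: rhs = 3, matching y values: none (0 points).
Total affine count: 20.
Full point count |E(F_19)| = 20 + 1 = 21.
Hasse bound: |21 − (19+1)| = |1| = 1 ≤ 2√19 ≈ 8.7178 ✓.


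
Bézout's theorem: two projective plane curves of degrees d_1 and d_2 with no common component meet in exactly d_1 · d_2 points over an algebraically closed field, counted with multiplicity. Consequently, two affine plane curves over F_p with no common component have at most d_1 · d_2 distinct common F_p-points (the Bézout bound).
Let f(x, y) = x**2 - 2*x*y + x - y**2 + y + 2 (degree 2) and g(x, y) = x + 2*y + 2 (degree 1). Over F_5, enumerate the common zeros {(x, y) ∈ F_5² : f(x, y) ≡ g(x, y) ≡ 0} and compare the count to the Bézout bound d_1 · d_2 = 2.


Common zeros: {(0, 4), (2, 3)}; count = 2; Bézout bound = 2.

deg(f) = 2, deg(g) = 1, so Bézout bound = 2.
Scan x ∈ F_5. For each x, list the y ∈ F_5 with f(x, y) ≡ 0 and those with g(x, y) ≡ 0 (mod 5); the common zeros in that column are the intersection.
  x = 0: f ≡ 0 at y ∈ {2, 4}; g ≡ 0 at y ∈ {4}; common: {4}.
  x = 1: f ≡ 0 at y ∈ ∅; g ≡ 0 at y ∈ {1}; common: ∅.
  x = 2: f ≡ 0 at y ∈ {3, 4}; g ≡ 0 at y ∈ {3}; common: {3}.
  x = 3: f ≡ 0 at y ∈ {2, 3}; g ≡ 0 at y ∈ {0}; common: ∅.
  x = 4: f ≡ 0 at y ∈ ∅; g ≡ 0 at y ∈ {2}; common: ∅.
Collecting: common zeros = {(0, 4), (2, 3)}, so the count is 2.
Comparison with the Bézout bound: 2 ≤ 2 = deg(f)·deg(g), as expected for curves with no common component (the bound is attained).


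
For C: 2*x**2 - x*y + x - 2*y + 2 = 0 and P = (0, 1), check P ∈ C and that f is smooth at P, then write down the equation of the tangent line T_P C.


Tangent line at P: 2 - 2*y = 0.

Step 1: f(0, 1) = 0, so P lies on C.
Step 2: partial derivatives
  f_x(x, y) = 4*x - y + 1, f_y(x, y) = -x - 2.
  f_x(P) = 0, f_y(P) = -2 (gradient nonzero, so P is smooth).
Step 3: tangent line at P: 0·(x − 0) + -2·(y − 1) = 0.
Expanding: 2 - 2*y = 0.


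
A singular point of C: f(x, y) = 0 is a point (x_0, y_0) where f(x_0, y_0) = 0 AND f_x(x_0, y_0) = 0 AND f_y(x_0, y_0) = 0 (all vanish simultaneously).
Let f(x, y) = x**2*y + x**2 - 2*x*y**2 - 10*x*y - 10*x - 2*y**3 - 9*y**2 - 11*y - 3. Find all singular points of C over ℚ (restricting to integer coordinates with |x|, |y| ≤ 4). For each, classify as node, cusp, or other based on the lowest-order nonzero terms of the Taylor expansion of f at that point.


Singular points: {(1, -2)}; classification: node.

Compute partial derivatives:
  f_x = 2*x*y + 2*x - 2*y**2 - 10*y - 10.
  f_y = x**2 - 4*x*y - 10*x - 6*y**2 - 18*y - 11.
Scan x_0 ∈ {−4, ..., 4}. For each x_0, f_y(x_0, y) is a polynomial in y; find its integer roots y ∈ {−4, ..., 4}, then test f_x and f at those candidates.
  x = -4: f_y(-4, y) = -6*y**2 - 2*y + 45; no integer root y with |y| ≤ 4.
  x = -3: f_y(-3, y) = -6*y**2 - 6*y + 28; no integer root y with |y| ≤ 4.
  x = -2: f_y(-2, y) = -6*y**2 - 10*y + 13; no integer root y with |y| ≤ 4.
  x = -1: f_y(-1, y) = -6*y**2 - 14*y; vanishes at y ∈ {0}. (-1, 0): f_x = -12 ≠ 0.
  x = 0: f_y(0, y) = -6*y**2 - 18*y - 11; no integer root y with |y| ≤ 4.
  x = 1: f_y(1, y) = -6*y**2 - 22*y - 20; vanishes at y ∈ {-2}. (1, -2): f_x = 0, f = 0 — SINGULAR.
  x = 2: f_y(2, y) = -6*y**2 - 26*y - 27; no integer root y with |y| ≤ 4.
  x = 3: f_y(3, y) = -6*y**2 - 30*y - 32; no integer root y with |y| ≤ 4.
  x = 4: f_y(4, y) = -6*y**2 - 34*y - 35; no integer root y with |y| ≤ 4.
Only singular point on the grid: (1, -2).
Classify: substitute x = 1 + u, y = -2 + v and expand: f = u**2*v - u**2 - 2*u*v**2 - 2*v**3 + v**2.
No constant or linear terms (consistent with a singular point). Quadratic part: -u**2 + v**2. Cubic part: u**2*v - 2*u*v**2 - 2*v**3.
The quadratic part v**2 - u**2 = (v − u)(v + u) splits into two distinct linear factors, so there are two distinct tangent lines y − -2 = ±(x − 1) — this is a node (ordinary double point).
Classification: node.


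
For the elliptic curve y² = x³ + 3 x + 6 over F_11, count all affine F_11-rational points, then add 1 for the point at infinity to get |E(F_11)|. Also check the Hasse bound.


Affine points = {(2, 3), (2, 8), (3, 3), (3, 8), (4, 4), (4, 7), (5, 5), (5, 6), (6, 3), (6, 8), (8, 5), (8, 6), (9, 5), (9, 6)}; affine count = 14; |E(F_11)| = 15.

Discriminant check: Δ ∝ 4a³ + 27b² = 4·3³ + 27·6² = 4·27 + 27·36 ≡ 2 (mod 11). Nonzero ⇒ E is nonsingular.
For each x ∈ F_11, compute rhs = x³ + 3·x + 6 mod 11, then count y ∈ F_11 with y² ≡ rhs.
  x = 0: rhs = 6, matching y values: none (0 points).
  x = 1: rhs = 10, matching y values: none (0 points).
  x = 2: rhs = 9, matching y values: 3, 8 (2 points).
  x = 3: rhs = 9, matching y values: 3, 8 (2 points).
  x = 4: rhs = 5, matching y values: 4, 7 (2 points).
  x = 5: rhs = 3, matching y values: 5, 6 (2 points).
  x = 6: rhs = 9, matching y values: 3, 8 (2 points).
  x = 7: rhs = 7, matching y values: none (0 points).
  x = 8: rhs = 3, matching y values: 5, 6 (2 points).
  x = 9: rhs = 3, matching y values: 5, 6 (2 points).
  x = 10: rhs = 2, matching y values: none (0 points).
Total affine count: 14.
Full point count |E(F_11)| = 14 + 1 = 15.
Hasse bound: |15 − (11+1)| = |3| = 3 ≤ 2√11 ≈ 6.6332 ✓.


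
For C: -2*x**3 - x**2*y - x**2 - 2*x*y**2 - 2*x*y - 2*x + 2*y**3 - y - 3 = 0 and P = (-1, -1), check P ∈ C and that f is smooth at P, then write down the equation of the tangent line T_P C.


Tangent line at P: -8*x + 2*y - 6 = 0.

Step 1: f(-1, -1) = 0, so P lies on C.
Step 2: partial derivatives
  f_x(x, y) = -6*x**2 - 2*x*y - 2*x - 2*y**2 - 2*y - 2, f_y(x, y) = -x**2 - 4*x*y - 2*x + 6*y**2 - 1.
  f_x(P) = -8, f_y(P) = 2 (gradient nonzero, so P is smooth).
Step 3: tangent line at P: -8·(x − -1) + 2·(y − -1) = 0.
Expanding: -8*x + 2*y - 6 = 0.


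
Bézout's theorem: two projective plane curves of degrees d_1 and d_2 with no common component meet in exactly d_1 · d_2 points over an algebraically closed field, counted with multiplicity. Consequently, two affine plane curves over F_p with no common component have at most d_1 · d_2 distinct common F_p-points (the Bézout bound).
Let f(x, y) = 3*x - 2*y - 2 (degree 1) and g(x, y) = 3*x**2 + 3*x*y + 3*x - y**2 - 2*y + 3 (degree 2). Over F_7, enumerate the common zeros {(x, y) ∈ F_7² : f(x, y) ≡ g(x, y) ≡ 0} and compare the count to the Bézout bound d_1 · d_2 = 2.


Common zeros: ∅; count = 0; Bézout bound = 2.

deg(f) = 1, deg(g) = 2, so Bézout bound = 2.
Scan x ∈ F_7. For each x, list the y ∈ F_7 with f(x, y) ≡ 0 and those with g(x, y) ≡ 0 (mod 7); the common zeros in that column are the intersection.
  x = 0: f ≡ 0 at y ∈ {6}; g ≡ 0 at y ∈ {1, 4}; common: ∅.
  x = 1: f ≡ 0 at y ∈ {4}; g ≡ 0 at y ∈ {2, 6}; common: ∅.
  x = 2: f ≡ 0 at y ∈ {2}; g ≡ 0 at y ∈ {0, 4}; common: ∅.
  x = 3: f ≡ 0 at y ∈ {0}; g ≡ 0 at y ∈ {2, 5}; common: ∅.
  x = 4: f ≡ 0 at y ∈ {5}; g ≡ 0 at y ∈ {0, 3}; common: ∅.
  x = 5: f ≡ 0 at y ∈ {3}; g ≡ 0 at y ∈ {1, 5}; common: ∅.
  x = 6: f ≡ 0 at y ∈ {1}; g ≡ 0 at y ∈ {3, 6}; common: ∅.
Collecting: common zeros = ∅, so the count is 0.
Comparison with the Bézout bound: 0 ≤ 2 = deg(f)·deg(g), as expected for curves with no common component (the affine F_7-count falls short of the bound because intersections may lie at infinity, over extension fields, or carry multiplicity).


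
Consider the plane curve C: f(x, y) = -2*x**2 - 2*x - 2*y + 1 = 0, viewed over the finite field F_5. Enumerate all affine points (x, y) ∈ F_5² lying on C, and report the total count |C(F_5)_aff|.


Affine F_5-points: {(0, 3), (1, 1), (2, 2), (3, 1), (4, 3)}; count = 5.

For each of the 25 pairs (x, y) ∈ F_5², evaluate f(x, y) mod 5. Record the zeros.
  x = 0: [0↦1, 1↦4, 2↦2, 3↦0, 4↦3]  zeros at y ∈ {3}
  x = 1: [0↦2, 1↦0, 2↦3, 3↦1, 4↦4]  zeros at y ∈ {1}
  x = 2: [0↦4, 1↦2, 2↦0, 3↦3, 4↦1]  zeros at y ∈ {2}
  x = 3: [0↦2, 1↦0, 2↦3, 3↦1, 4↦4]  zeros at y ∈ {1}
  x = 4: [0↦1, 1↦4, 2↦2, 3↦0, 4↦3]  zeros at y ∈ {3}
Collecting zeros: affine points = {(0, 3), (1, 1), (2, 2), (3, 1), (4, 3)}.
Total count |C(F_5)_aff| = 5.


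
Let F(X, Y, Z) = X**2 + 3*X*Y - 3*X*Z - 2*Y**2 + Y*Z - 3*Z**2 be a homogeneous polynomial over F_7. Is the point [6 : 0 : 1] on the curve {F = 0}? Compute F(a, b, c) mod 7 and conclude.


F(6,0,1) ≡ 1 (mod 7); P is NOT on the curve.

Evaluate F(6, 0, 1) term-by-term (mod 7).
  X**2 ↦ 1·36·1·1 = 36
  3*X*Y ↦ 3·6·0·1 = 0
  -3*X*Z ↦ -3·6·1·1 = -18
  -2*Y**2 ↦ -2·1·0·1 = 0
  Y*Z ↦ 1·1·0·1 = 0
  -3*Z**2 ↦ -3·1·1·1 = -3
Sum: F(6, 0, 1) = (36) + (0) + (-18) + (0) + (0) + (-3) = 15.
Reducing mod 7: 15 ≡ 1 (mod 7).
Since F(a, b, c) ≡ 1 ≠ 0 (mod 7), P does NOT lie on the curve.


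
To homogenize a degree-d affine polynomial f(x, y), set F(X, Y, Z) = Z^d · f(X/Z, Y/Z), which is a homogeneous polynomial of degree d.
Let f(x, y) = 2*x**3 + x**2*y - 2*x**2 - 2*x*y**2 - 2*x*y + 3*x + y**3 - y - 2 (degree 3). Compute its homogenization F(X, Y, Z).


F(X, Y, Z) = 2*X**3 + X**2*Y - 2*X**2*Z - 2*X*Y**2 - 2*X*Y*Z + 3*X*Z**2 + Y**3 - Y*Z**2 - 2*Z**3

deg(f) = 3.
Substitute x = X/Z, y = Y/Z into f, then multiply by Z^3.
  monomial 2·x^3·y^0 ↦ 2·X^3·Y^0·Z^0.
  monomial 1·x^2·y^1 ↦ 1·X^2·Y^1·Z^0.
  monomial -2·x^2·y^0 ↦ -2·X^2·Y^0·Z^1.
  monomial -2·x^1·y^2 ↦ -2·X^1·Y^2·Z^0.
  monomial -2·x^1·y^1 ↦ -2·X^1·Y^1·Z^1.
  monomial 3·x^1·y^0 ↦ 3·X^1·Y^0·Z^2.
  monomial 1·x^0·y^3 ↦ 1·X^0·Y^3·Z^0.
  monomial -1·x^0·y^1 ↦ -1·X^0·Y^1·Z^2.
  monomial -2·x^0·y^0 ↦ -2·X^0·Y^0·Z^3.
Collecting: F(X, Y, Z) = 2*X**3 + X**2*Y - 2*X**2*Z - 2*X*Y**2 - 2*X*Y*Z + 3*X*Z**2 + Y**3 - Y*Z**2 - 2*Z**3.


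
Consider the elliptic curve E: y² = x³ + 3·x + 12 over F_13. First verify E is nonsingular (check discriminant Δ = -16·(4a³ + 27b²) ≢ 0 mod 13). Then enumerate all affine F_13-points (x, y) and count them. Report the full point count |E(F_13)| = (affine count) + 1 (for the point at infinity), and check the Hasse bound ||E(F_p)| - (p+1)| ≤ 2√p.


Affine points = {(0, 5), (0, 8), (1, 4), (1, 9), (2, 0), (3, 3), (3, 10), (4, 6), (4, 7), (5, 3), (5, 10), (6, 5), (6, 8), (7, 5), (7, 8), (9, 1), (9, 12)}; affine count = 17; |E(F_13)| = 18.

Discriminant check: Δ ∝ 4a³ + 27b² = 4·3³ + 27·12² = 4·27 + 27·144 ≡ 5 (mod 13). Nonzero ⇒ E is nonsingular.
For each x ∈ F_13, compute rhs = x³ + 3·x + 12 mod 13, then count y ∈ F_13 with y² ≡ rhs.
  x = 0: rhs = 12, matching y values: 5, 8 (2 points).
  x = 1: rhs = 3, matching y values: 4, 9 (2 points).
  x = 2: rhs = 0, matching y values: 0 (1 points).
  x = 3: rhs = 9, matching y values: 3, 10 (2 points).
  x = 4: rhs = 10, matching y values: 6, 7 (2 points).
  x = 5: rhs = 9, matching y values: 3, 10 (2 points).
  x = 6: rhs = 12, matching y values: 5, 8 (2 points).
  x = 7: rhs = 12, matching y values: 5, 8 (2 points).
  x = 8: rhs = 2, matching y values: none (0 points).
  x = 9: rhs = 1, matching y values: 1, 12 (2 points).
  x = 10: rhs = 2, matching y values: none (0 points).
  x = 11: rhs = 11, matching y values: none (0 points).
  x = 12: rhs = 8, matching y values: none (0 points).
Total affine count: 17.
Full point count |E(F_13)| = 17 + 1 = 18.
Hasse bound: |18 − (13+1)| = |4| = 4 ≤ 2√13 ≈ 7.2111 ✓.


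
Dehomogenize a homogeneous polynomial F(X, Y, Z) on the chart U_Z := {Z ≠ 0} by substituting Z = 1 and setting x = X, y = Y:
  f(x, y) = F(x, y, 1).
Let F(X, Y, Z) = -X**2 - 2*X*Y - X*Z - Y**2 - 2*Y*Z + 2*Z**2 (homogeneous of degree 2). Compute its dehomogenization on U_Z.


f(x, y) = -x**2 - 2*x*y - x - y**2 - 2*y + 2

On U_Z we set Z = 1. Each monomial c·X^i·Y^j·Z^k in F becomes c·x^i·y^j·1^k = c·x^i·y^j.
Substituting Z = 1: F(X, Y, 1) = -x**2 - 2*x*y - x - y**2 - 2*y + 2.
Note: deg(f) ≤ deg(F) = 2; strict inequality happens when F is divisible by Z (lost terms).


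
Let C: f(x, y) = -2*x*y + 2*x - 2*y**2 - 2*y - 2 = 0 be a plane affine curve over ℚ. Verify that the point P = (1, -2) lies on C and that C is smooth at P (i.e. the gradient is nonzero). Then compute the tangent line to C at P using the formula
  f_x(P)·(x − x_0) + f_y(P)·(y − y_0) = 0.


Tangent line at P: 6*x + 4*y + 2 = 0.

Step 1: f(1, -2) = 0, so P lies on C.
Step 2: partial derivatives
  f_x(x, y) = 2 - 2*y, f_y(x, y) = -2*x - 4*y - 2.
  f_x(P) = 6, f_y(P) = 4 (gradient nonzero, so P is smooth).
Step 3: tangent line at P: 6·(x − 1) + 4·(y − -2) = 0.
Expanding: 6*x + 4*y + 2 = 0.


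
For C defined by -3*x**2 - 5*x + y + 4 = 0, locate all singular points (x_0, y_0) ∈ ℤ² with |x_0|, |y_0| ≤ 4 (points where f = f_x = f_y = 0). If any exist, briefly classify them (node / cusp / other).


No singular points in the scanned grid; C is smooth there.

Compute partial derivatives:
  f_x = -6*x - 5.
  f_y = 1.
f_y = 1 is a nonzero constant, so f_y never vanishes: no point (x, y) can satisfy f = f_x = f_y = 0. In particular no (x, y) ∈ {−4, ..., 4}² is singular; the curve is smooth.


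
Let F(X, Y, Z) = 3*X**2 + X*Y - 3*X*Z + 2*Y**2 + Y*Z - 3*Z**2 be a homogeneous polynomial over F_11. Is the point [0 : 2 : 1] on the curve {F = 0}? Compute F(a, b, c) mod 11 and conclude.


F(0,2,1) ≡ 7 (mod 11); P is NOT on the curve.

Evaluate F(0, 2, 1) term-by-term (mod 11).
  3*X**2 ↦ 3·0·1·1 = 0
  X*Y ↦ 1·0·2·1 = 0
  -3*X*Z ↦ -3·0·1·1 = 0
  2*Y**2 ↦ 2·1·4·1 = 8
  Y*Z ↦ 1·1·2·1 = 2
  -3*Z**2 ↦ -3·1·1·1 = -3
Sum: F(0, 2, 1) = (0) + (0) + (0) + (8) + (2) + (-3) = 7.
Reducing mod 11: 7 ≡ 7 (mod 11).
Since F(a, b, c) ≡ 7 ≠ 0 (mod 11), P does NOT lie on the curve.


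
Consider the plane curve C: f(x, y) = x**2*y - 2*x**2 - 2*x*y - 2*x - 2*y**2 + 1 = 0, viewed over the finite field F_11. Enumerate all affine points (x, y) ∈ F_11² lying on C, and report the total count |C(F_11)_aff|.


Affine F_11-points: {(2, 0), (3, 1), (3, 6), (4, 1), (4, 3), (6, 6), (8, 0), (8, 2)}; count = 8.

For each of the 121 pairs (x, y) ∈ F_11², evaluate f(x, y) mod 11. Record the zeros.
  x = 0: [0↦1, 1↦10, 2↦4, 3↦5, 4↦2, 5↦6, 6↦6, 7↦2, 8↦5, 9↦4, 10↦10]  zeros at y ∈ ∅
  x = 1: [0↦8, 1↦5, 2↦9, 3↦9, 4↦5, 5↦8, 6↦7, 7↦2, 8↦4, 9↦2, 10↦7]  zeros at y ∈ ∅
  x = 2: [0↦0, 1↦9, 2↦3, 3↦4, 4↦1, 5↦5, 6↦5, 7↦1, 8↦4, 9↦3, 10↦9]  zeros at y ∈ {0}
  x = 3: [0↦10, 1↦0, 2↦8, 3↦1, 4↦1, 5↦8, 6↦0, 7↦10, 8↦5, 9↦7, 10↦5]  zeros at y ∈ {1, 6}
  x = 4: [0↦5, 1↦0, 2↦2, 3↦0, 4↦5, 5↦6, 6↦3, 7↦7, 8↦7, 9↦3, 10↦6]  zeros at y ∈ {1, 3}
  x = 5: [0↦7, 1↦9, 2↦7, 3↦1, 4↦2, 5↦10, 6↦3, 7↦3, 8↦10, 9↦2, 10↦1]  zeros at y ∈ ∅
  x = 6: [0↦5, 1↦5, 2↦1, 3↦4, 4↦3, 5↦9, 6↦0, 7↦9, 8↦3, 9↦4, 10↦1]  zeros at y ∈ {6}
  x = 7: [0↦10, 1↦10, 2↦6, 3↦9, 4↦8, 5↦3, 6↦5, 7↦3, 8↦8, 9↦9, 10↦6]  zeros at y ∈ ∅
  x = 8: [0↦0, 1↦2, 2↦0, 3↦5, 4↦6, 5↦3, 6↦7, 7↦7, 8↦3, 9↦6, 10↦5]  zeros at y ∈ {0, 2}
  x = 9: [0↦8, 1↦3, 2↦5, 3↦3, 4↦8, 5↦9, 6↦6, 7↦10, 8↦10, 9↦6, 10↦9]  zeros at y ∈ ∅
  x = 10: [0↦1, 1↦2, 2↦10, 3↦3, 4↦3, 5↦10, 6↦2, 7↦1, 8↦7, 9↦9, 10↦7]  zeros at y ∈ ∅
Collecting zeros: affine points = {(2, 0), (3, 1), (3, 6), (4, 1), (4, 3), (6, 6), (8, 0), (8, 2)}.
Total count |C(F_11)_aff| = 8.


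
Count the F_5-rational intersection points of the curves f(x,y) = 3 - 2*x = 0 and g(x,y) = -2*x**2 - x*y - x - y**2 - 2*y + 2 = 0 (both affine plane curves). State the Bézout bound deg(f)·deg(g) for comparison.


Common zeros: {(4, 2)}; count = 1; Bézout bound = 2.

deg(f) = 1, deg(g) = 2, so Bézout bound = 2.
Scan x ∈ F_5. For each x, list the y ∈ F_5 with f(x, y) ≡ 0 and those with g(x, y) ≡ 0 (mod 5); the common zeros in that column are the intersection.
  x = 0: f ≡ 0 at y ∈ ∅; g ≡ 0 at y ∈ ∅; common: ∅.
  x = 1: f ≡ 0 at y ∈ ∅; g ≡ 0 at y ∈ {1}; common: ∅.
  x = 2: f ≡ 0 at y ∈ ∅; g ≡ 0 at y ∈ {2, 4}; common: ∅.
  x = 3: f ≡ 0 at y ∈ ∅; g ≡ 0 at y ∈ {1, 4}; common: ∅.
  x = 4: f ≡ 0 at y ∈ {0, 1, 2, 3, 4}; g ≡ 0 at y ∈ {2}; common: {2}.
Collecting: common zeros = {(4, 2)}, so the count is 1.
Comparison with the Bézout bound: 1 ≤ 2 = deg(f)·deg(g), as expected for curves with no common component (the affine F_5-count falls short of the bound because intersections may lie at infinity, over extension fields, or carry multiplicity).


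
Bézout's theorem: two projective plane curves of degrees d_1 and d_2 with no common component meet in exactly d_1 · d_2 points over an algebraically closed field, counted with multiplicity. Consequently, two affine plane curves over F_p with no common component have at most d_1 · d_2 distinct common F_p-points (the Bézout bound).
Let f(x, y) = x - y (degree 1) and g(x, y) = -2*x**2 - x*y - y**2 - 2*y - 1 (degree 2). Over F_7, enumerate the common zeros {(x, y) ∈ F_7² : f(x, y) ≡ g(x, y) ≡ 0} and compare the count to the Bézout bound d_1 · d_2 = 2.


Common zeros: {(1, 1), (2, 2)}; count = 2; Bézout bound = 2.

deg(f) = 1, deg(g) = 2, so Bézout bound = 2.
Scan x ∈ F_7. For each x, list the y ∈ F_7 with f(x, y) ≡ 0 and those with g(x, y) ≡ 0 (mod 7); the common zeros in that column are the intersection.
  x = 0: f ≡ 0 at y ∈ {0}; g ≡ 0 at y ∈ {6}; common: ∅.
  x = 1: f ≡ 0 at y ∈ {1}; g ≡ 0 at y ∈ {1, 3}; common: {1}.
  x = 2: f ≡ 0 at y ∈ {2}; g ≡ 0 at y ∈ {1, 2}; common: {2}.
  x = 3: f ≡ 0 at y ∈ {3}; g ≡ 0 at y ∈ ∅; common: ∅.
  x = 4: f ≡ 0 at y ∈ {4}; g ≡ 0 at y ∈ {2, 6}; common: ∅.
  x = 5: f ≡ 0 at y ∈ {5}; g ≡ 0 at y ∈ ∅; common: ∅.
  x = 6: f ≡ 0 at y ∈ {6}; g ≡ 0 at y ∈ ∅; common: ∅.
Collecting: common zeros = {(1, 1), (2, 2)}, so the count is 2.
Comparison with the Bézout bound: 2 ≤ 2 = deg(f)·deg(g), as expected for curves with no common component (the bound is attained).


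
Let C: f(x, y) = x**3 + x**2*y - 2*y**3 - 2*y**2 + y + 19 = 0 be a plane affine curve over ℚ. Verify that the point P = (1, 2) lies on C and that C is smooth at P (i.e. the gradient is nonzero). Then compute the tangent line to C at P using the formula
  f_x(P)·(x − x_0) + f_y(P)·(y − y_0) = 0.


Tangent line at P: 7*x - 30*y + 53 = 0.

Step 1: f(1, 2) = 0, so P lies on C.
Step 2: partial derivatives
  f_x(x, y) = 3*x**2 + 2*x*y, f_y(x, y) = x**2 - 6*y**2 - 4*y + 1.
  f_x(P) = 7, f_y(P) = -30 (gradient nonzero, so P is smooth).
Step 3: tangent line at P: 7·(x − 1) + -30·(y − 2) = 0.
Expanding: 7*x - 30*y + 53 = 0.


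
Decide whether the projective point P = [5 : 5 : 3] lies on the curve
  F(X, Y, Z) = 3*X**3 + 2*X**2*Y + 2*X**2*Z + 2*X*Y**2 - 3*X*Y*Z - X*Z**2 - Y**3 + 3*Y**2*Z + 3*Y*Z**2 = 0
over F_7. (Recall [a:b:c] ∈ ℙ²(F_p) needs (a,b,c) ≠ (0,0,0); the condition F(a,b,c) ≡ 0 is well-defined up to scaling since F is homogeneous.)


F(5,5,3) ≡ 3 (mod 7); P is NOT on the curve.

Evaluate F(5, 5, 3) term-by-term (mod 7).
  3*X**3 ↦ 3·125·1·1 = 375
  2*X**2*Y ↦ 2·25·5·1 = 250
  2*X**2*Z ↦ 2·25·1·3 = 150
  2*X*Y**2 ↦ 2·5·25·1 = 250
  -3*X*Y*Z ↦ -3·5·5·3 = -225
  -X*Z**2 ↦ -1·5·1·9 = -45
  -Y**3 ↦ -1·1·125·1 = -125
  3*Y**2*Z ↦ 3·1·25·3 = 225
  3*Y*Z**2 ↦ 3·1·5·9 = 135
Sum: F(5, 5, 3) = (375) + (250) + (150) + (250) + (-225) + (-45) + (-125) + (225) + (135) = 990.
Reducing mod 7: 990 ≡ 3 (mod 7).
Since F(a, b, c) ≡ 3 ≠ 0 (mod 7), P does NOT lie on the curve.


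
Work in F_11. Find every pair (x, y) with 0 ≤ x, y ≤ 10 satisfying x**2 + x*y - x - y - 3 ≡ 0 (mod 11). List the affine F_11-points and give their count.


Affine F_11-points: {(0, 8), (2, 1), (3, 4), (4, 8), (5, 4), (6, 10), (7, 10), (8, 5), (9, 1), (10, 5)}; count = 10.

For each of the 121 pairs (x, y) ∈ F_11², evaluate f(x, y) mod 11. Record the zeros.
  x = 0: [0↦8, 1↦7, 2↦6, 3↦5, 4↦4, 5↦3, 6↦2, 7↦1, 8↦0, 9↦10, 10↦9]  zeros at y ∈ {8}
  x = 1: [0↦8, 1↦8, 2↦8, 3↦8, 4↦8, 5↦8, 6↦8, 7↦8, 8↦8, 9↦8, 10↦8]  zeros at y ∈ ∅
  x = 2: [0↦10, 1↦0, 2↦1, 3↦2, 4↦3, 5↦4, 6↦5, 7↦6, 8↦7, 9↦8, 10↦9]  zeros at y ∈ {1}
  x = 3: [0↦3, 1↦5, 2↦7, 3↦9, 4↦0, 5↦2, 6↦4, 7↦6, 8↦8, 9↦10, 10↦1]  zeros at y ∈ {4}
  x = 4: [0↦9, 1↦1, 2↦4, 3↦7, 4↦10, 5↦2, 6↦5, 7↦8, 8↦0, 9↦3, 10↦6]  zeros at y ∈ {8}
  x = 5: [0↦6, 1↦10, 2↦3, 3↦7, 4↦0, 5↦4, 6↦8, 7↦1, 8↦5, 9↦9, 10↦2]  zeros at y ∈ {4}
  x = 6: [0↦5, 1↦10, 2↦4, 3↦9, 4↦3, 5↦8, 6↦2, 7↦7, 8↦1, 9↦6, 10↦0]  zeros at y ∈ {10}
  x = 7: [0↦6, 1↦1, 2↦7, 3↦2, 4↦8, 5↦3, 6↦9, 7↦4, 8↦10, 9↦5, 10↦0]  zeros at y ∈ {10}
  x = 8: [0↦9, 1↦5, 2↦1, 3↦8, 4↦4, 5↦0, 6↦7, 7↦3, 8↦10, 9↦6, 10↦2]  zeros at y ∈ {5}
  x = 9: [0↦3, 1↦0, 2↦8, 3↦5, 4↦2, 5↦10, 6↦7, 7↦4, 8↦1, 9↦9, 10↦6]  zeros at y ∈ {1}
  x = 10: [0↦10, 1↦8, 2↦6, 3↦4, 4↦2, 5↦0, 6↦9, 7↦7, 8↦5, 9↦3, 10↦1]  zeros at y ∈ {5}
Collecting zeros: affine points = {(0, 8), (2, 1), (3, 4), (4, 8), (5, 4), (6, 10), (7, 10), (8, 5), (9, 1), (10, 5)}.
Total count |C(F_11)_aff| = 10.
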